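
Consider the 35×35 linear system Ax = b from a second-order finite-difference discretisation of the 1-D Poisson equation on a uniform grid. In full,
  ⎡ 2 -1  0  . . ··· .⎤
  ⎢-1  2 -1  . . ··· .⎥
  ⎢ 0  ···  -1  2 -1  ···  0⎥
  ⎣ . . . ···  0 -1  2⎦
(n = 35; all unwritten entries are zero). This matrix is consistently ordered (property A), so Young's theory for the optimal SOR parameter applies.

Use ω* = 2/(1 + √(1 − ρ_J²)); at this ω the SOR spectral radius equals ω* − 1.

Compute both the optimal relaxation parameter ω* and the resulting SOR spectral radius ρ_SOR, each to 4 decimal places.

B_J for the 35×35 system has eigenvalues cos(kπ/36); ρ_J = cos(π/36) = 0.9962.
√(1 − cos²(π/36)) = sin(π/36) ≈ 0.08716.
Then 2/(1+√(1−ρ_J²)) = 2/(1+0.08716); ω* = 2/1.08716 = 1.8397.
and ρ(B_{ω*}) = 1.8397 − 1 = 0.8397.

ω* = 1.8397, ρ_SOR = 0.8397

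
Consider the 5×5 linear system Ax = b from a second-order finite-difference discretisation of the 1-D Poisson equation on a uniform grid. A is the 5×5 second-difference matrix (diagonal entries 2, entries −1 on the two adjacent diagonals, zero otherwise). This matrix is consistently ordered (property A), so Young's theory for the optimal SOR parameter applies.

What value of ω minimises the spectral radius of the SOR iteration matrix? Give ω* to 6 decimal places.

ω* = 1.333333

With n=5, ρ(Jacobi) = cos(π/6) = 0.866025.
root = sin(π/6) = 0.5000000  (since 1−cos² = sin²).
So ω* = 2/1.5000000 = 1.333333 (Young).
ρ_SOR = ω* − 1 ≈ 0.333333.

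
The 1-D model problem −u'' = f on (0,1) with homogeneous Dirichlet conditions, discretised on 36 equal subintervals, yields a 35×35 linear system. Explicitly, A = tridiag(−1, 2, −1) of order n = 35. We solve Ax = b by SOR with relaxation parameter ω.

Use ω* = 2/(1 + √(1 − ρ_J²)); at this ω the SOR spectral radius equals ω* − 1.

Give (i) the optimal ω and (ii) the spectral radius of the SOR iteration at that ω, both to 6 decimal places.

ω* = 1.839663, ρ_SOR = 0.839663

With n=35, ρ(Jacobi) = cos(π/36) = 0.996195.
√(1−ρ_J²) = |sin(π/36)| = 0.0871557
Young: ω* = 2/(1+√(1−ρ_J²)) = 2/(1+0.0871557) = 2/1.0871557 = 1.839663.
[ρ_SOR] ω* − 1 = 0.839663.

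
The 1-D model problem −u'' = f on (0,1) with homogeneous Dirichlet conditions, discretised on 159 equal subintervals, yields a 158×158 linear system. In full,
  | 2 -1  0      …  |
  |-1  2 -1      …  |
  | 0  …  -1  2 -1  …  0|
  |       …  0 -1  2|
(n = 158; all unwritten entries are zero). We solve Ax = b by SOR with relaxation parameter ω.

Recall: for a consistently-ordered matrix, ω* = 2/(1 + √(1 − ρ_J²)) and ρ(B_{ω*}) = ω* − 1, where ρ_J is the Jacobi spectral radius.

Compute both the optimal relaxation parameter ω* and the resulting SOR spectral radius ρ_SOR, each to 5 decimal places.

ω* = 1.96125, ρ_SOR = 0.96125

½·tridiag(1,0,1) at n=158: λ_k = cos(kπ/159); max |λ| at k=1 ⇒ ρ_J = cos(π/159) ≈ 0.99980.
√(1−ρ_J²) simplifies to sin(π/159) = 0.019757.
ω* = 2 / (1 + 0.019757) = 2 / 1.019757 ≈ 1.96125.
ρ_SOR = ω* − 1 = 1.96125 − 1 = 0.96125.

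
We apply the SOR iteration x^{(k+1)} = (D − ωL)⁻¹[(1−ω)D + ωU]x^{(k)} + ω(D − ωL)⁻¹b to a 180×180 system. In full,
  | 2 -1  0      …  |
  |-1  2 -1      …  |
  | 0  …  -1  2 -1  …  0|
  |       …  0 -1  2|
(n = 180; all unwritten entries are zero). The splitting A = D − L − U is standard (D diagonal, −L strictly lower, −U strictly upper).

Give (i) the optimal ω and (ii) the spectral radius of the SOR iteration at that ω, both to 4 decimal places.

[ρ_J] n=180: ρ(B_J) = cos(π/(n+1)) = cos(π/181) = 0.9998.
√(1−ρ_J²) simplifies to sin(π/181) = 0.01736.
ω* = 2/(1+0.01736) = 1.9659
ρ_SOR = ω* − 1 = 1.9659 − 1 = 0.9659.

ω* = 1.9659, ρ_SOR = 0.9659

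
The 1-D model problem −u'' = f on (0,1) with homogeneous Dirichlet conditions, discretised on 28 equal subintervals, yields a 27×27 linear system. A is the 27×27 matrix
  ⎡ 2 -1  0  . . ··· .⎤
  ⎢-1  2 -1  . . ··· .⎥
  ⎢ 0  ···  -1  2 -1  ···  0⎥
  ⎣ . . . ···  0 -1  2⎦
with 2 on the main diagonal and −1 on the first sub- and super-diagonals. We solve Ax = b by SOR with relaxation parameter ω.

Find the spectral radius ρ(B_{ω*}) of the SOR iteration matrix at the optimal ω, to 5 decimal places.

ρ_SOR = 0.79862

With n=27, ρ(Jacobi) = cos(π/28) = 0.99371.
√(1 − cos²(π/28)) = sin(π/28) ≈ 0.111964.
ω* = 2 / (1 + 0.111964) = 2 / 1.111964 ≈ 1.79862.
and ρ(B_{ω*}) = 1.79862 − 1 = 0.79862.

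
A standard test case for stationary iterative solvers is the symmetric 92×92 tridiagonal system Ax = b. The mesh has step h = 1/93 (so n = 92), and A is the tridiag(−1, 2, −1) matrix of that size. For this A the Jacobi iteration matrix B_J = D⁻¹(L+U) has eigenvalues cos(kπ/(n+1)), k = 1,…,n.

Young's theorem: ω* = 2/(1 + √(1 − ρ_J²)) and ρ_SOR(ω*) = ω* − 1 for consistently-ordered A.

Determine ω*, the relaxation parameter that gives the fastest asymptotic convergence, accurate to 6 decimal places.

ω* = 1.934659

n=92: λ(B_J) = 1 − λ(A)/2 = cos(kπ/93); k=1 gives ρ_J = 0.999429.
1 − cos²(π/93) = sin²(π/93) ⇒ √(1−ρ_J²) = sin(π/93) = 0.0337741.
Young: ω* = 2/(1+√(1−ρ_J²)) = 2/(1+0.0337741) = 2/1.0337741 = 1.934659.
At ω = 1.934659 every |λ(B_ω)| = ω−1, so ρ_SOR = 0.934659.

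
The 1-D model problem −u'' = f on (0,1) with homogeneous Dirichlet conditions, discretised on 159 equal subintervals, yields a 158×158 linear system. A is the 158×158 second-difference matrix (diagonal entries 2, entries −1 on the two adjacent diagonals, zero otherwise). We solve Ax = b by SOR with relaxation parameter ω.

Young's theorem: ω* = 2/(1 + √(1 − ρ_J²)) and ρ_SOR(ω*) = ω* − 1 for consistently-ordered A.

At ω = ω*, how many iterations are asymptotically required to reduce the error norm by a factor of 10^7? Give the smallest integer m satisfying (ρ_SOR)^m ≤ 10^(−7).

m = 408

[ρ_J] n=158: ρ(B_J) = cos(π/(n+1)) = cos(π/159) = 0.9998048.
root = sin(π/159) = 0.0197572  (since 1−cos² = sin²).
Then 2/(1+√(1−ρ_J²)) = 2/(1+0.0197572); ω* = 2/1.0197572 = 1.9612512.
ρ(B_{ω*}) = ω*−1 = 0.9612512
(0.9612512)^m ≤ 10^{−7}  ⇒  m·ln(0.9612512) ≤ −7·ln10  ⇒  m ≥ 407.852  ⇒  m = 408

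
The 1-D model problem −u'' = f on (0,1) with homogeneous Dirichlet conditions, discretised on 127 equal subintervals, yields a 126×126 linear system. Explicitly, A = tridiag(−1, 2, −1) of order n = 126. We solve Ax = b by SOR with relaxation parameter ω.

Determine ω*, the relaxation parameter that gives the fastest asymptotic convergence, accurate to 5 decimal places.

ω* = 1.95173

[ρ_J] n=126: ρ(B_J) = cos(π/(n+1)) = cos(π/127) = 0.99969.
√(1 − cos²(π/127)) = sin(π/127) ≈ 0.024734.
Then 2/(1+√(1−ρ_J²)) = 2/(1+0.024734); ω* = 2/1.024734 = 1.95173.
ρ(B_{ω*}) = ω*−1 = 0.95173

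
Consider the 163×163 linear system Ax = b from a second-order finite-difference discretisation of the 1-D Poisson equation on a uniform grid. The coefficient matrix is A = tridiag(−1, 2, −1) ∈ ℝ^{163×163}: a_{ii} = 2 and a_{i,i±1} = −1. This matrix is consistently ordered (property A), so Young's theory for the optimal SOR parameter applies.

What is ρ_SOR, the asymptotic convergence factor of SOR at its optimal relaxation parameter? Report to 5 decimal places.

ρ_J = max_k |cos(kπ/164)| = cos(π/164) = 0.99982
√(1−ρ_J²) simplifies to sin(π/164) = 0.019155.
ω* = 2/(1+0.019155) = 1.96241
ρ(B_{ω*}) = ω*−1 = 0.96241

ρ_SOR = 0.96241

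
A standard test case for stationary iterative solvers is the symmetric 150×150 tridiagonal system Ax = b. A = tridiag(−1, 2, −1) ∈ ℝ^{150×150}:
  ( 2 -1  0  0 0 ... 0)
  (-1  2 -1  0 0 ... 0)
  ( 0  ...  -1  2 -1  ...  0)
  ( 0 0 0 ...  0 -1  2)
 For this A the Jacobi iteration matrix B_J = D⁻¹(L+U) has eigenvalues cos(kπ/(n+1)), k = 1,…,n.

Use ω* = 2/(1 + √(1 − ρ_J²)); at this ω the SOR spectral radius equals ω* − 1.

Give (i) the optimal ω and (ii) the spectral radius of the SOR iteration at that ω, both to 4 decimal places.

ρ_J = max_k |cos(kπ/151)| = cos(π/151) = 0.9998
1 − cos²(π/151) = sin²(π/151) ⇒ √(1−ρ_J²) = sin(π/151) = 0.02080.
ω* = 2/(1 + 0.02080) = 2/1.02080 = 1.9592.
ρ_SOR = ω* − 1 = 1.9592 − 1 = 0.9592.

ω* = 1.9592, ρ_SOR = 0.9592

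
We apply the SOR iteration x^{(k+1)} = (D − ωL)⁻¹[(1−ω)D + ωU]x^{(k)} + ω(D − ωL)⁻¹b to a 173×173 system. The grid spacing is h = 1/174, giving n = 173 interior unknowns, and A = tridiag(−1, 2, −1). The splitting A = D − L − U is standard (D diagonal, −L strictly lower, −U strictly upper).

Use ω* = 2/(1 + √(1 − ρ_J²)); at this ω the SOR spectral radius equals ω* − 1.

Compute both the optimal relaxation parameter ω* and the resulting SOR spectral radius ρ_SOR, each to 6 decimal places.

B_J for the 173×173 system has eigenvalues cos(kπ/174); ρ_J = cos(π/174) = 0.999837.
root = sin(π/174) = 0.0180541  (since 1−cos² = sin²).
ω* = 2/(1+0.0180541) = 1.964532
ρ_SOR = ω* − 1 ≈ 0.964532.

ω* = 1.964532, ρ_SOR = 0.964532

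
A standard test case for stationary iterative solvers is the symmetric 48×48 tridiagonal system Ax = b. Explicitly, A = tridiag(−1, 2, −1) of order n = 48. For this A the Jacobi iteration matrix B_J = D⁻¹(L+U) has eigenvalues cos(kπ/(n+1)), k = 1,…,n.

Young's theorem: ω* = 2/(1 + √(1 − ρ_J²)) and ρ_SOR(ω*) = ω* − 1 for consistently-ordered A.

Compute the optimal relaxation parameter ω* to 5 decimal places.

ω* = 1.87958

B_J for the 48×48 system has eigenvalues cos(kπ/49); ρ_J = cos(π/49) = 0.99795.
√(1 − cos²(π/49)) = sin(π/49) ≈ 0.064070.
So ω* = 2/1.064070 = 1.87958 (Young).
ρ(B_{ω*}) = ω*−1 = 0.87958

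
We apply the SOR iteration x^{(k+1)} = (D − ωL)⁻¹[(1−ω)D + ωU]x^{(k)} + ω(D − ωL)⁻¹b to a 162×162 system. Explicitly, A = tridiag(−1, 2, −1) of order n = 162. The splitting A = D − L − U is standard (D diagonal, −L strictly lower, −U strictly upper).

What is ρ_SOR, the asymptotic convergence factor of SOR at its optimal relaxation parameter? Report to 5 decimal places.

ρ_SOR = 0.96218

B_J for the 162×162 system has eigenvalues cos(kπ/163); ρ_J = cos(π/163) = 0.99981.
√(1 − cos²(π/163)) = sin(π/163) ≈ 0.019272.
Young: ω* = 2/(1+√(1−ρ_J²)) = 2/(1+0.019272) = 2/1.019272 = 1.96218.
[ρ_SOR] ω* − 1 = 0.96218.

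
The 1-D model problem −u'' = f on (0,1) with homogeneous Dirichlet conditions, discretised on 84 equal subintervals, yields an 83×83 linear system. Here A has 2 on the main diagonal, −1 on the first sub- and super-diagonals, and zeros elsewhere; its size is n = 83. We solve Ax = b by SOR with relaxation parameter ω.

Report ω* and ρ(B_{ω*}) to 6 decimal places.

n=83: λ(B_J) = 1 − λ(A)/2 = cos(kπ/84); k=1 gives ρ_J = 0.999301.
√(1−ρ_J²) simplifies to sin(π/84) = 0.0373912.
Then 2/(1+√(1−ρ_J²)) = 2/(1+0.0373912); ω* = 2/1.0373912 = 1.927913.
and ρ(B_{ω*}) = 1.927913 − 1 = 0.927913.

ω* = 1.927913, ρ_SOR = 0.927913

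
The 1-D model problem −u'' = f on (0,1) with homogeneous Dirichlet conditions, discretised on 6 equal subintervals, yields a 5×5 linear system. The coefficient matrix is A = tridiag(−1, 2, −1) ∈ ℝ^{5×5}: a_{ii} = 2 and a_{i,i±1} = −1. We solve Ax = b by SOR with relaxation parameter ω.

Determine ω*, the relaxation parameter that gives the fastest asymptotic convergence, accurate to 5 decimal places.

ω* = 1.33333

ρ_J = max_k |cos(kπ/6)| = cos(π/6) = 0.86603
√(1−ρ_J²) = |sin(π/6)| = 0.500000
So ω* = 2/1.500000 = 1.33333 (Young).
ρ_SOR = ω* − 1 ≈ 0.33333.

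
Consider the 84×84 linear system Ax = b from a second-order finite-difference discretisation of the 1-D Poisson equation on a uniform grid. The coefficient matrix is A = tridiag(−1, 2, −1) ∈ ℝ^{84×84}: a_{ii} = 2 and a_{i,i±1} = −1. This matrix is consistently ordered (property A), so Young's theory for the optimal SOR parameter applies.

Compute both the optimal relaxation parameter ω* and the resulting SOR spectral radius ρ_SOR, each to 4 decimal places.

With n=84, ρ(Jacobi) = cos(π/85) = 0.9993.
root = sin(π/85) = 0.03695  (since 1−cos² = sin²).
Young: ω* = 2/(1+√(1−ρ_J²)) = 2/(1+0.03695) = 2/1.03695 = 1.9287.
At ω = 1.9287 every |λ(B_ω)| = ω−1, so ρ_SOR = 0.9287.

ω* = 1.9287, ρ_SOR = 0.9287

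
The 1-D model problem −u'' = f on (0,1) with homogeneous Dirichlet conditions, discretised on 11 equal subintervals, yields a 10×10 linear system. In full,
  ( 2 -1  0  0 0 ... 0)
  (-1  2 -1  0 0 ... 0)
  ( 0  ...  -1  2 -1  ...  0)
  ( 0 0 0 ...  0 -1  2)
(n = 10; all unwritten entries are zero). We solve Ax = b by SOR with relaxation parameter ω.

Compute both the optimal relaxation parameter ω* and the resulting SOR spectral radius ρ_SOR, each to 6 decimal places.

[ρ_J] n=10: ρ(B_J) = cos(π/(n+1)) = cos(π/11) = 0.959493.
1 − cos²(π/11) = sin²(π/11) ⇒ √(1−ρ_J²) = sin(π/11) = 0.2817326.
ω* = 2 / (1 + 0.2817326) = 2 / 1.2817326 ≈ 1.560388.
ρ_SOR = ω* − 1 = 1.560388 − 1 = 0.560388.

ω* = 1.560388, ρ_SOR = 0.560388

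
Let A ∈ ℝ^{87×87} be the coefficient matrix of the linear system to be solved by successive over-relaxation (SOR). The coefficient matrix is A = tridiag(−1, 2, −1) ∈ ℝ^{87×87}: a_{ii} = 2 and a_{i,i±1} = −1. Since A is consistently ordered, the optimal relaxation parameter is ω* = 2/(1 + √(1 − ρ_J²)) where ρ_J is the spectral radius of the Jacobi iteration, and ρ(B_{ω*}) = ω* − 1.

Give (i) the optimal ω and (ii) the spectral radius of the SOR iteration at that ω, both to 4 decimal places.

ω* = 1.9311, ρ_SOR = 0.9311

[ρ_J] n=87: ρ(B_J) = cos(π/(n+1)) = cos(π/88) = 0.9994.
1 − cos²(π/88) = sin²(π/88) ⇒ √(1−ρ_J²) = sin(π/88) = 0.03569.
ω* = 2/(1 + 0.03569) = 2/1.03569 = 1.9311.
ρ_SOR = ω* − 1 ≈ 0.9311.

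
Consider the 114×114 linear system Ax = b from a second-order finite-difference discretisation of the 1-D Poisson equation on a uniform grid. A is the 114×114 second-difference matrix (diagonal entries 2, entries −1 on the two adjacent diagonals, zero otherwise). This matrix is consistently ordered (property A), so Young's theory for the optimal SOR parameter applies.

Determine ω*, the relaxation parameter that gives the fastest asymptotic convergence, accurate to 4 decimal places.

B_J for the 114×114 system has eigenvalues cos(kπ/115); ρ_J = cos(π/115) = 0.9996.
√(1 − cos²(π/115)) = sin(π/115) ≈ 0.02731.
ω* = 2 / (1 + 0.02731) = 2 / 1.02731 ≈ 1.9468.
ρ(B_{ω*}) = ω*−1 = 0.9468

ω* = 1.9468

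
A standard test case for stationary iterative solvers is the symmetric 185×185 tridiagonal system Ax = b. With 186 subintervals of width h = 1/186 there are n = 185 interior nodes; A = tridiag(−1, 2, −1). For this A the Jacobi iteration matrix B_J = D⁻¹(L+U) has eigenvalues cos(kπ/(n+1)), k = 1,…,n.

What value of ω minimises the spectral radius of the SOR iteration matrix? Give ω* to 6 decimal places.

ω* = 1.966782

½·tridiag(1,0,1) at n=185: λ_k = cos(kπ/186); max |λ| at k=1 ⇒ ρ_J = cos(π/186) ≈ 0.999857.
√(1 − cos²(π/186)) = sin(π/186) ≈ 0.0168895.
So ω* = 2/1.0168895 = 1.966782 (Young).
ρ_SOR = ω* − 1 ≈ 0.966782.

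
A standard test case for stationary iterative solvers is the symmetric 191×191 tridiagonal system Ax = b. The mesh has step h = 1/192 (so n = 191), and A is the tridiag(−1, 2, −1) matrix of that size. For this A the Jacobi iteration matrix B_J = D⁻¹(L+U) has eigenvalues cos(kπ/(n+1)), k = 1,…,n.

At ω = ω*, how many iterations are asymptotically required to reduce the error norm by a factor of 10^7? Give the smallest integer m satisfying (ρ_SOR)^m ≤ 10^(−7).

m = 493

n=191: λ(B_J) = 1 − λ(A)/2 = cos(kπ/192); k=1 gives ρ_J = 0.9998661.
√(1−ρ_J²) simplifies to sin(π/192) = 0.0163617.
[ω*] 2 ÷ (1 + 0.0163617) = 2 ÷ 1.0163617 = 1.9678034.
ρ(B_{ω*}) = ω*−1 = 0.9678034
Need (0.9678034)^m ≤ 10^(−7): m ≥ 7·ln10/|ln 0.9678034| = 16.1181/0.0327263 = 492.512 ⇒ m = 493.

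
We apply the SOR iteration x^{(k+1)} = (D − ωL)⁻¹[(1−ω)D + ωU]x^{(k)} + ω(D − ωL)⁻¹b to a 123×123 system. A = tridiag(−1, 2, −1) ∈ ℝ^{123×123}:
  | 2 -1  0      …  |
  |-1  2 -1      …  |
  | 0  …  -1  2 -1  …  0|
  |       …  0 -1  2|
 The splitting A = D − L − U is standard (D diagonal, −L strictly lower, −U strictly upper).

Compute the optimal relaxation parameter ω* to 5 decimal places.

B_J for the 123×123 system has eigenvalues cos(kπ/124); ρ_J = cos(π/124) = 0.99968.
√(1−ρ_J²) simplifies to sin(π/124) = 0.025333.
So ω* = 2/1.025333 = 1.95059 (Young).
and ρ(B_{ω*}) = 1.95059 − 1 = 0.95059.

ω* = 1.95059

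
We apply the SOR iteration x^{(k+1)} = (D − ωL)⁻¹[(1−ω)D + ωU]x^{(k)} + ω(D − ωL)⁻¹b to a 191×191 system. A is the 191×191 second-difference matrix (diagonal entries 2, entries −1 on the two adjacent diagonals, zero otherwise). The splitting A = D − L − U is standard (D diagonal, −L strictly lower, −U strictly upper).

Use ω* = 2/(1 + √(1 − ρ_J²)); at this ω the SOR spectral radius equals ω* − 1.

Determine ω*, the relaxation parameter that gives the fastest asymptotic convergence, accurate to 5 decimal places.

[ρ_J] n=191: ρ(B_J) = cos(π/(n+1)) = cos(π/192) = 0.99987.
√(1−ρ_J²) simplifies to sin(π/192) = 0.016362.
Young: ω* = 2/(1+√(1−ρ_J²)) = 2/(1+0.016362) = 2/1.016362 = 1.96780.
At ω = 1.96780 every |λ(B_ω)| = ω−1, so ρ_SOR = 0.96780.

ω* = 1.96780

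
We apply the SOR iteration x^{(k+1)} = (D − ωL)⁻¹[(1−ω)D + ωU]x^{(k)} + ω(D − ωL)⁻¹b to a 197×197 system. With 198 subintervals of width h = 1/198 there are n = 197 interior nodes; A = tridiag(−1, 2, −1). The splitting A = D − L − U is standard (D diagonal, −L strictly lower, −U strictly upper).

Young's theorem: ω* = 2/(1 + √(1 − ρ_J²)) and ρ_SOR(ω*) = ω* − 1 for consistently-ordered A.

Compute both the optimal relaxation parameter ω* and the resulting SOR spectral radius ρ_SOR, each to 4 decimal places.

B_J for the 197×197 system has eigenvalues cos(kπ/198); ρ_J = cos(π/198) = 0.9999.
√(1 − cos²(π/198)) = sin(π/198) ≈ 0.01587.
Then 2/(1+√(1−ρ_J²)) = 2/(1+0.01587); ω* = 2/1.01587 = 1.9688.
[ρ_SOR] ω* − 1 = 0.9688.

ω* = 1.9688, ρ_SOR = 0.9688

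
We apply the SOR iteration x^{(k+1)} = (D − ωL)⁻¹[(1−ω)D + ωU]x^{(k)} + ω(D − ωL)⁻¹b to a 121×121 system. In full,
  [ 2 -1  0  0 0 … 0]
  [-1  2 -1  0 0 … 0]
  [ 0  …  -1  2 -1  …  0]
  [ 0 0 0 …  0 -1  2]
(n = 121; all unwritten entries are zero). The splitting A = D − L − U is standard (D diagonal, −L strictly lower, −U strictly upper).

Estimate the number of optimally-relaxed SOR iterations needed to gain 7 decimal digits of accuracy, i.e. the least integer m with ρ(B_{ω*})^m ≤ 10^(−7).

½·tridiag(1,0,1) at n=121: λ_k = cos(kπ/122); max |λ| at k=1 ⇒ ρ_J = cos(π/122) ≈ 0.9996685.
1 − cos²(π/122) = sin²(π/122) ⇒ √(1−ρ_J²) = sin(π/122) = 0.0257479.
[ω*] 2 ÷ (1 + 0.0257479) = 2 ÷ 1.0257479 = 1.9497968.
At ω = 1.9497968 every |λ(B_ω)| = ω−1, so ρ_SOR = 0.9497968.
7·ln10 = 16.1181; −ln(0.9497968) = 0.0515072; m = ⌈16.1181/0.0515072⌉ = ⌈312.929⌉ = 313.

m = 313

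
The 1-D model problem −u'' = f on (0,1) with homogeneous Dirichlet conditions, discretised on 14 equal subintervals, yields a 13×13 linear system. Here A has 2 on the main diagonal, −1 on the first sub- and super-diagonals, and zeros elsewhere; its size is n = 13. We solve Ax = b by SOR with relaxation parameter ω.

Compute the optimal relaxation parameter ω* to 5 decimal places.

ω* = 1.63596

With n=13, ρ(Jacobi) = cos(π/14) = 0.97493.
1 − cos²(π/14) = sin²(π/14) ⇒ √(1−ρ_J²) = sin(π/14) = 0.222521.
ω* = 2/(1 + 0.222521) = 2/1.222521 = 1.63596.
Hence ρ(B_{ω*}) = 1.63596 − 1 = 0.63596.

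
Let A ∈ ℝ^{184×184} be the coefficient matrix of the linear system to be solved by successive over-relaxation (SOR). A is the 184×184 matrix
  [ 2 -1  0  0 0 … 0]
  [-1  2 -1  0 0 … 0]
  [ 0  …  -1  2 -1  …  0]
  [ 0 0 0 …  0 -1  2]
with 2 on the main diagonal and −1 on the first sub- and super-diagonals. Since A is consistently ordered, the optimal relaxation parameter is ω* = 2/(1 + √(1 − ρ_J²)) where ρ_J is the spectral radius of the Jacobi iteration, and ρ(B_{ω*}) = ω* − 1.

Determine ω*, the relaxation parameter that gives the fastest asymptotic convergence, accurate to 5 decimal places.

½·tridiag(1,0,1) at n=184: λ_k = cos(kπ/185); max |λ| at k=1 ⇒ ρ_J = cos(π/185) ≈ 0.99986.
1 − cos²(π/185) = sin²(π/185) ⇒ √(1−ρ_J²) = sin(π/185) = 0.016981.
Young: ω* = 2/(1+√(1−ρ_J²)) = 2/(1+0.016981) = 2/1.016981 = 1.96661.
ρ_SOR = ω* − 1 = 1.96661 − 1 = 0.96661.

ω* = 1.96661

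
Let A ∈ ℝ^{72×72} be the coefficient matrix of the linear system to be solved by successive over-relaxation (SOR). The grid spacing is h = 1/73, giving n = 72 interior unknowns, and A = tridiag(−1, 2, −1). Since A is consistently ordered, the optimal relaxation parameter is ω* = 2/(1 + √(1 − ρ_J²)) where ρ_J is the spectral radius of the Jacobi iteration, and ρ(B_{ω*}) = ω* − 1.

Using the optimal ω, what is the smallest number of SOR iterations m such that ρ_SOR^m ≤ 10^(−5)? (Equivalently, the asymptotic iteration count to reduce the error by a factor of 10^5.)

ρ_J = max_k |cos(kπ/73)| = cos(π/73) = 0.9990741
√(1 − cos²(π/73)) = sin(π/73) ≈ 0.0430222.
ω* = 2/(1 + 0.0430222) = 2/1.0430222 = 1.9175047.
ρ_SOR = ω* − 1 ≈ 0.9175047.
ρ_SOR^m ≤ 10^(−5) ⇔ m ≥ 5·ln10/(−ln 0.9175047) = 11.5129/0.0860976 = 133.719; m = ⌈133.719⌉ = 134.

m = 134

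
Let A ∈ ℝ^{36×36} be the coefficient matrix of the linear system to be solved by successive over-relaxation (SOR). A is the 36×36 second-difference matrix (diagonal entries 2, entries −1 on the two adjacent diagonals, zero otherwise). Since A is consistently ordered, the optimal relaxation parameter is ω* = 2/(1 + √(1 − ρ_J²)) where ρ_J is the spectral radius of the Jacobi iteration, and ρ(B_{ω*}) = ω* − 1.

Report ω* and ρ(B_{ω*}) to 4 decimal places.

spectrum of D⁻¹(L+U) = {cos(kπ/37) : 1≤k≤36}; ρ_J = cos(π/37) = 0.9964.
√(1 − cos²(π/37)) = sin(π/37) ≈ 0.08481.
So ω* = 2/1.08481 = 1.8436 (Young).
Hence ρ(B_{ω*}) = 1.8436 − 1 = 0.8436.

ω* = 1.8436, ρ_SOR = 0.8436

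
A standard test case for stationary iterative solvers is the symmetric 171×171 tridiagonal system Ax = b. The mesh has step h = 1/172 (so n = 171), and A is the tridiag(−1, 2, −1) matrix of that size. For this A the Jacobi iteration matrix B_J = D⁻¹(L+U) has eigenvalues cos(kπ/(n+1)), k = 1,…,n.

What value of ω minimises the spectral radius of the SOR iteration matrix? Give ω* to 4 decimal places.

ω* = 1.9641

ρ_J = max_k |cos(kπ/172)| = cos(π/172) = 0.9998
√(1−ρ_J²) simplifies to sin(π/172) = 0.01826.
ω* = 2 / (1 + 0.01826) = 2 / 1.01826 ≈ 1.9641.
and ρ(B_{ω*}) = 1.9641 − 1 = 0.9641.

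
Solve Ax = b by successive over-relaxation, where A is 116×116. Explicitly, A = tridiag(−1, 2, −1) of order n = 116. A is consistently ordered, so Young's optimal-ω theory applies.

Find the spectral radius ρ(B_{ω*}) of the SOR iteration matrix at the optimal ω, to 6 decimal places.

[ρ_J] n=116: ρ(B_J) = cos(π/(n+1)) = cos(π/117) = 0.999640.
√(1−ρ_J²) simplifies to sin(π/117) = 0.0268480.
ω* = 2/(1+0.0268480) = 1.947708
ρ(B_{ω*}) = ω*−1 = 0.947708

ρ_SOR = 0.947708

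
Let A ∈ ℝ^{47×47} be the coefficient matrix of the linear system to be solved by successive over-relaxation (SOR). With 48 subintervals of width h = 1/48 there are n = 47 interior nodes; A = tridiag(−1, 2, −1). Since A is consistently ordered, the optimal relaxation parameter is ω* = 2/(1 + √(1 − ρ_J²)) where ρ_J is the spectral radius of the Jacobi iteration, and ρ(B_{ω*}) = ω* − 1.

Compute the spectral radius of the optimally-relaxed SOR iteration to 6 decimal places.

n=47: λ(B_J) = 1 − λ(A)/2 = cos(kπ/48); k=1 gives ρ_J = 0.997859.
1 − cos²(π/48) = sin²(π/48) ⇒ √(1−ρ_J²) = sin(π/48) = 0.0654031.
So ω* = 2/1.0654031 = 1.877224 (Young).
ρ_SOR = ω* − 1 = 1.877224 − 1 = 0.877224.

ρ_SOR = 0.877224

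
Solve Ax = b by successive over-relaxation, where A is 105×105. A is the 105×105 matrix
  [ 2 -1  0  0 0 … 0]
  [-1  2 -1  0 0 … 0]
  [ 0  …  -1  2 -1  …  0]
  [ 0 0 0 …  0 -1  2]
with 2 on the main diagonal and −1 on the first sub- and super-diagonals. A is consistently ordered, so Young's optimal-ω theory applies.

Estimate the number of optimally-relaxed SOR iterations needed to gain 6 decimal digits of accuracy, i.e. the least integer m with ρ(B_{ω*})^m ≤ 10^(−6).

m = 234

n=105: λ(B_J) = 1 − λ(A)/2 = cos(kπ/106); k=1 gives ρ_J = 0.9995608.
1 − cos²(π/106) = sin²(π/106) ⇒ √(1−ρ_J²) = sin(π/106) = 0.0296333.
ω* = 2/(1 + 0.0296333) = 2/1.0296333 = 1.9424391.
ρ_SOR = ω* − 1 ≈ 0.9424391.
ρ_SOR^m ≤ 10^(−6) ⇔ m ≥ 6·ln10/(−ln 0.9424391) = 13.8155/0.059284 = 233.039; m = ⌈233.039⌉ = 234.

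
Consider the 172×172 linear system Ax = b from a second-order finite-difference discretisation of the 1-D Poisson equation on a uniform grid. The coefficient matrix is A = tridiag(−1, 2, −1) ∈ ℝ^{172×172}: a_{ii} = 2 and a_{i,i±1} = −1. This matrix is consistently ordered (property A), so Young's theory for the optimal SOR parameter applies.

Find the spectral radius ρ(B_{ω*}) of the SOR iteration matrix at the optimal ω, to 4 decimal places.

ρ_SOR = 0.9643

ρ_J = max_k |cos(kπ/173)| = cos(π/173) = 0.9998
√(1 − cos²(π/173)) = sin(π/173) ≈ 0.01816.
[ω*] 2 ÷ (1 + 0.01816) = 2 ÷ 1.01816 = 1.9643.
ρ(B_{ω*}) = ω*−1 = 0.9643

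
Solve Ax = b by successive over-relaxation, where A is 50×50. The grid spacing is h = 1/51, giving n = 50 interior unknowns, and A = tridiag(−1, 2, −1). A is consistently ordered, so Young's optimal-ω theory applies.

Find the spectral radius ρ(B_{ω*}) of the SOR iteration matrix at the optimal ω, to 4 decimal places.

B_J for the 50×50 system has eigenvalues cos(kπ/51); ρ_J = cos(π/51) = 0.9981.
1 − cos²(π/51) = sin²(π/51) ⇒ √(1−ρ_J²) = sin(π/51) = 0.06156.
ω* = 2/(1 + 0.06156) = 2/1.06156 = 1.8840.
ρ_SOR = ω* − 1 = 1.8840 − 1 = 0.8840.

ρ_SOR = 0.8840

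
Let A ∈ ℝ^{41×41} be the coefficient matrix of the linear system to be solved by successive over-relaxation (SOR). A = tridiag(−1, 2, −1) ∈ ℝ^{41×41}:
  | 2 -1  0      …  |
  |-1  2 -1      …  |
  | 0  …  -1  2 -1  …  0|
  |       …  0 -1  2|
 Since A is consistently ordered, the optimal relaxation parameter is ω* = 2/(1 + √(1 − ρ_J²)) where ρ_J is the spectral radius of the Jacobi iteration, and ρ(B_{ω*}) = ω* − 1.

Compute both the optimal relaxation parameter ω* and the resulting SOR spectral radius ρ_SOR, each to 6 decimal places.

ω* = 1.860932, ρ_SOR = 0.860932

B_J for the 41×41 system has eigenvalues cos(kπ/42); ρ_J = cos(π/42) = 0.997204.
√(1−ρ_J²) simplifies to sin(π/42) = 0.0747301.
[ω*] 2 ÷ (1 + 0.0747301) = 2 ÷ 1.0747301 = 1.860932.
At ω = 1.860932 every |λ(B_ω)| = ω−1, so ρ_SOR = 0.860932.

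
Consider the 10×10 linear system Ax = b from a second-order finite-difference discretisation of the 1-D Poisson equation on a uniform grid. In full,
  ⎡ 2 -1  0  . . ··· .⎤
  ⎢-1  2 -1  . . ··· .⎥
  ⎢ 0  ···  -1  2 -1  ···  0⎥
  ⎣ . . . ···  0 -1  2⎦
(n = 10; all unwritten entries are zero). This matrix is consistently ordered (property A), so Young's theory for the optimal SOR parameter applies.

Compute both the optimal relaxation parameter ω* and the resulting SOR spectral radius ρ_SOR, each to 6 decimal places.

ω* = 1.560388, ρ_SOR = 0.560388

½·tridiag(1,0,1) at n=10: λ_k = cos(kπ/11); max |λ| at k=1 ⇒ ρ_J = cos(π/11) ≈ 0.959493.
1 − cos²(π/11) = sin²(π/11) ⇒ √(1−ρ_J²) = sin(π/11) = 0.2817326.
[ω*] 2 ÷ (1 + 0.2817326) = 2 ÷ 1.2817326 = 1.560388.
ρ_SOR = ω* − 1 ≈ 0.560388.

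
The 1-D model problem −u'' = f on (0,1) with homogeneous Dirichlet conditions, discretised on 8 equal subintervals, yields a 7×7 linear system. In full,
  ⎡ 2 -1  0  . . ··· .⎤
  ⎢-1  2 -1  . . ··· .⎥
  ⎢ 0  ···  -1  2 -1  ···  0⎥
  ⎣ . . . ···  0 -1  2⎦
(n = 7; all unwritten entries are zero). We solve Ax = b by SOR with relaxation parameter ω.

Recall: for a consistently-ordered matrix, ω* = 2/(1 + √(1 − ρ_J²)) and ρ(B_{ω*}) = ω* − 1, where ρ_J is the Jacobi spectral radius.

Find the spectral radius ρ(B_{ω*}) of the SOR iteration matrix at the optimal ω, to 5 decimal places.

ρ_SOR = 0.44646

ρ_J = max_k |cos(kπ/8)| = cos(π/8) = 0.92388
√(1 − cos²(π/8)) = sin(π/8) ≈ 0.382683.
So ω* = 2/1.382683 = 1.44646 (Young).
ρ_SOR = ω* − 1 ≈ 0.44646.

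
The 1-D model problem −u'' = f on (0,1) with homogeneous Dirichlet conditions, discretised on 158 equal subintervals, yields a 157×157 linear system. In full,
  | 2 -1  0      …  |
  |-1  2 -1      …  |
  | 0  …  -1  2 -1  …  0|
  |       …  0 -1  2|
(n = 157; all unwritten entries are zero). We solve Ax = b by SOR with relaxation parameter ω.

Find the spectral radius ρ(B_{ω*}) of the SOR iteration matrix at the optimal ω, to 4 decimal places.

[ρ_J] n=157: ρ(B_J) = cos(π/(n+1)) = cos(π/158) = 0.9998.
root = sin(π/158) = 0.01988  (since 1−cos² = sin²).
So ω* = 2/1.01988 = 1.9610 (Young).
and ρ(B_{ω*}) = 1.9610 − 1 = 0.9610.

ρ_SOR = 0.9610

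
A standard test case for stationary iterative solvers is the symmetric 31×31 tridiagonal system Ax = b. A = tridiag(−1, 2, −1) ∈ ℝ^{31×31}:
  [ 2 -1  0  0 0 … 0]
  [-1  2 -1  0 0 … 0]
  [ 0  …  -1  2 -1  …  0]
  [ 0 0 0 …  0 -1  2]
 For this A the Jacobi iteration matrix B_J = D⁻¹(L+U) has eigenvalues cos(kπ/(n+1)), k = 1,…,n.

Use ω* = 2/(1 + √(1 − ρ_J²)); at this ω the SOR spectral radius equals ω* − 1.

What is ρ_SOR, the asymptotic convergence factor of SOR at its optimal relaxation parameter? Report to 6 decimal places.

With n=31, ρ(Jacobi) = cos(π/32) = 0.995185.
root = sin(π/32) = 0.0980171  (since 1−cos² = sin²).
ω* = 2/(1 + 0.0980171) = 2/1.0980171 = 1.821465.
At ω = 1.821465 every |λ(B_ω)| = ω−1, so ρ_SOR = 0.821465.

ρ_SOR = 0.821465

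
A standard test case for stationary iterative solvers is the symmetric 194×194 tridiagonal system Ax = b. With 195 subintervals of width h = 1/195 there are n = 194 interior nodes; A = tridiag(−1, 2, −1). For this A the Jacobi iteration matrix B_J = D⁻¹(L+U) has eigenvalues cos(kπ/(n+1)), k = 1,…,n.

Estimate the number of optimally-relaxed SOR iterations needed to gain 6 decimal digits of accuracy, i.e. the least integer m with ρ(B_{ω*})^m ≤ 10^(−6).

[ρ_J] n=194: ρ(B_J) = cos(π/(n+1)) = cos(π/195) = 0.9998702.
√(1−ρ_J²) = |sin(π/195)| = 0.0161100
ω* = 2 / (1 + 0.0161100) = 2 / 1.0161100 ≈ 1.9682908.
and ρ(B_{ω*}) = 1.9682908 − 1 = 0.9682908.
m ≥ 6·ln10 / (−ln 0.9682908) = 428.749; smallest integer m = 429.

m = 429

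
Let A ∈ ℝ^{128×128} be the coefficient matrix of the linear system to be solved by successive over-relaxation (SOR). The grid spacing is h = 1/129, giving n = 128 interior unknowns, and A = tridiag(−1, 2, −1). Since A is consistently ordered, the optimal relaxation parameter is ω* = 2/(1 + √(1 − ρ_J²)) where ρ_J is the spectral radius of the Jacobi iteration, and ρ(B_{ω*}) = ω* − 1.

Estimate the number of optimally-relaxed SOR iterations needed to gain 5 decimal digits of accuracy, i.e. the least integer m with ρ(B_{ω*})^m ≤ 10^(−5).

[ρ_J] n=128: ρ(B_J) = cos(π/(n+1)) = cos(π/129) = 0.9997035.
√(1 − cos²(π/129)) = sin(π/129) ≈ 0.0243510.
Then 2/(1+√(1−ρ_J²)) = 2/(1+0.0243510); ω* = 2/1.0243510 = 1.9524558.
ρ_SOR = ω* − 1 = 1.9524558 − 1 = 0.9524558.
5·ln10 = 11.5129; −ln(0.9524558) = 0.0487116; m = ⌈11.5129/0.0487116⌉ = ⌈236.348⌉ = 237.

m = 237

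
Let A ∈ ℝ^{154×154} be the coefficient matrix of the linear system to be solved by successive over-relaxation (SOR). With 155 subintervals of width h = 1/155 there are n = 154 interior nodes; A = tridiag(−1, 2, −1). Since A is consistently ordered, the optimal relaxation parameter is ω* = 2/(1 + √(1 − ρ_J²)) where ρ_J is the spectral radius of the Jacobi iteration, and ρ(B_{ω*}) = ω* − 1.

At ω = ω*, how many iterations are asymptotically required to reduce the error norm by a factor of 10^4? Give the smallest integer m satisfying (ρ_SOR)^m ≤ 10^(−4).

[ρ_J] n=154: ρ(B_J) = cos(π/(n+1)) = cos(π/155) = 0.9997946.
√(1−ρ_J²) simplifies to sin(π/155) = 0.0202670.
Then 2/(1+√(1−ρ_J²)) = 2/(1+0.0202670); ω* = 2/1.0202670 = 1.9602712.
ρ_SOR = ω* − 1 ≈ 0.9602712.
(0.9602712)^m ≤ 10^{−4}  ⇒  m·ln(0.9602712) ≤ −4·ln10  ⇒  m ≥ 227.194  ⇒  m = 228

m = 228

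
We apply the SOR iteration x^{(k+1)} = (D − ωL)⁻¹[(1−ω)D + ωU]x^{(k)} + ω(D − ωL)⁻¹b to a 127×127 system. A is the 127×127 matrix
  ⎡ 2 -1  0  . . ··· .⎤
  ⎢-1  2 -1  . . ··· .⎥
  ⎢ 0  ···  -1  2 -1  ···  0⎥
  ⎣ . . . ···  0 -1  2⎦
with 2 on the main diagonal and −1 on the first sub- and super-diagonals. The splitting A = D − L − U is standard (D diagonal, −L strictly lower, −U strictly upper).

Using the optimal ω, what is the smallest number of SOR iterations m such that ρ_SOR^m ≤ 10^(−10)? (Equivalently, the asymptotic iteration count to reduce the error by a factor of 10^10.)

m = 470

½·tridiag(1,0,1) at n=127: λ_k = cos(kπ/128); max |λ| at k=1 ⇒ ρ_J = cos(π/128) ≈ 0.9996988.
√(1−ρ_J²) = |sin(π/128)| = 0.0245412
ω* = 2/(1 + 0.0245412) = 2/1.0245412 = 1.9520933.
and ρ(B_{ω*}) = 1.9520933 − 1 = 0.9520933.
ρ_SOR^m ≤ 10^(−10) ⇔ m ≥ 10·ln10/(−ln 0.9520933) = 23.0259/0.0490922 = 469.034; m = ⌈469.034⌉ = 470.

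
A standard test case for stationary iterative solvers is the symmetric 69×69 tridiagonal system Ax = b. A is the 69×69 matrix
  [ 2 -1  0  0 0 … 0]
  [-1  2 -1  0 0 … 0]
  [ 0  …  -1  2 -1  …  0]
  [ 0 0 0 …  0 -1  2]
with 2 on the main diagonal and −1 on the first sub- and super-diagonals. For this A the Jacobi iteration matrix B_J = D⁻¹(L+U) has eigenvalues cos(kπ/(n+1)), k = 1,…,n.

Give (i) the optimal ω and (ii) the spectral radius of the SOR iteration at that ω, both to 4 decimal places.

ω* = 1.9141, ρ_SOR = 0.9141

With n=69, ρ(Jacobi) = cos(π/70) = 0.9990.
√(1−ρ_J²) simplifies to sin(π/70) = 0.04486.
ω* = 2/(1 + 0.04486) = 2/1.04486 = 1.9141.
ρ_SOR = ω* − 1 ≈ 0.9141.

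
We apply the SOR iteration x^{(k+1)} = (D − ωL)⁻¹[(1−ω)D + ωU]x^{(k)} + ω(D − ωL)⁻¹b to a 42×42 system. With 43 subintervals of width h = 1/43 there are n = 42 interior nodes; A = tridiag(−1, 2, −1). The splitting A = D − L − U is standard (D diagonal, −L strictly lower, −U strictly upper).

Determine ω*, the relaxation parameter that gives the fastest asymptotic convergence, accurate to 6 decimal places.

With n=42, ρ(Jacobi) = cos(π/43) = 0.997332.
√(1 − cos²(π/43)) = sin(π/43) ≈ 0.0729953.
[ω*] 2 ÷ (1 + 0.0729953) = 2 ÷ 1.0729953 = 1.863941.
ρ_SOR = ω* − 1 = 1.863941 − 1 = 0.863941.

ω* = 1.863941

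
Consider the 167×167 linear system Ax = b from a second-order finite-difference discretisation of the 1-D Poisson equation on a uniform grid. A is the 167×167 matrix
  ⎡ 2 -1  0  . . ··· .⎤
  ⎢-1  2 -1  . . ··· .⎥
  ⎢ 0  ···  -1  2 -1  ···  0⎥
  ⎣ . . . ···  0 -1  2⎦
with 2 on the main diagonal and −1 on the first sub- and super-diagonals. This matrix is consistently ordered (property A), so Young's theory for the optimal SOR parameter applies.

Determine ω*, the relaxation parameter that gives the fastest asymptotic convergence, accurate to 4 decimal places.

ω* = 1.9633

B_J for the 167×167 system has eigenvalues cos(kπ/168); ρ_J = cos(π/168) = 0.9998.
√(1−ρ_J²) simplifies to sin(π/168) = 0.01870.
So ω* = 2/1.01870 = 1.9633 (Young).
At ω = 1.9633 every |λ(B_ω)| = ω−1, so ρ_SOR = 0.9633.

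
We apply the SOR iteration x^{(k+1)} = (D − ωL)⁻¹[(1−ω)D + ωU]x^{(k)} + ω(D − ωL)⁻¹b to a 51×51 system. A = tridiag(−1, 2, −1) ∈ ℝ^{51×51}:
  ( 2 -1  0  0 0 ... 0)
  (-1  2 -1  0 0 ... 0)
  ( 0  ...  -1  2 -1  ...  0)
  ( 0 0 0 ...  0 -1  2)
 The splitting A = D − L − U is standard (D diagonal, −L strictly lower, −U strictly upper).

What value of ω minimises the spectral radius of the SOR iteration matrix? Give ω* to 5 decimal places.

ω* = 1.88612

n=51: λ(B_J) = 1 − λ(A)/2 = cos(kπ/52); k=1 gives ρ_J = 0.99818.
√(1−ρ_J²) = |sin(π/52)| = 0.060378
Young: ω* = 2/(1+√(1−ρ_J²)) = 2/(1+0.060378) = 2/1.060378 = 1.88612.
ρ_SOR = ω* − 1 ≈ 0.88612.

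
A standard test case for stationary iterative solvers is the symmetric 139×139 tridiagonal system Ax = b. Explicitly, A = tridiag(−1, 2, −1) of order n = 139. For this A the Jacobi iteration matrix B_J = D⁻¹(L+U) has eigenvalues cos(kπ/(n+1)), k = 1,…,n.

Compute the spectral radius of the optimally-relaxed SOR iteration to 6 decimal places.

n=139: λ(B_J) = 1 − λ(A)/2 = cos(kπ/140); k=1 gives ρ_J = 0.999748.
√(1 − cos²(π/140)) = sin(π/140) ≈ 0.0224381.
ω* = 2/(1+0.0224381) = 1.956109
At ω = 1.956109 every |λ(B_ω)| = ω−1, so ρ_SOR = 0.956109.

ρ_SOR = 0.956109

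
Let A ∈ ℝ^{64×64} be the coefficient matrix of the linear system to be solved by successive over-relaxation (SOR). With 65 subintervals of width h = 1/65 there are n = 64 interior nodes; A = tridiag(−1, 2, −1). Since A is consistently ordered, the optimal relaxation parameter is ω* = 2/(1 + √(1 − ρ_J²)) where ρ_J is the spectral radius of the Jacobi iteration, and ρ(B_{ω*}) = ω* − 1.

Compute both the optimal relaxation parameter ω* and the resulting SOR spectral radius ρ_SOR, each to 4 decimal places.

ω* = 1.9078, ρ_SOR = 0.9078

½·tridiag(1,0,1) at n=64: λ_k = cos(kπ/65); max |λ| at k=1 ⇒ ρ_J = cos(π/65) ≈ 0.9988.
√(1−ρ_J²) simplifies to sin(π/65) = 0.04831.
ω* = 2/(1 + 0.04831) = 2/1.04831 = 1.9078.
At ω = 1.9078 every |λ(B_ω)| = ω−1, so ρ_SOR = 0.9078.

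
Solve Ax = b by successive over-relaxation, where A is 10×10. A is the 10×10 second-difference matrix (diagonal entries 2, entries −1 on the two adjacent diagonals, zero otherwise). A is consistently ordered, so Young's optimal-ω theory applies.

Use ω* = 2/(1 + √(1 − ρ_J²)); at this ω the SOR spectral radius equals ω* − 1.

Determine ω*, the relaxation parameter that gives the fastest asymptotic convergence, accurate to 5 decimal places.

ω* = 1.56039

B_J for the 10×10 system has eigenvalues cos(kπ/11); ρ_J = cos(π/11) = 0.95949.
root = sin(π/11) = 0.281733  (since 1−cos² = sin²).
ω* = 2/(1+0.281733) = 1.56039
ρ(B_{ω*}) = ω*−1 = 0.56039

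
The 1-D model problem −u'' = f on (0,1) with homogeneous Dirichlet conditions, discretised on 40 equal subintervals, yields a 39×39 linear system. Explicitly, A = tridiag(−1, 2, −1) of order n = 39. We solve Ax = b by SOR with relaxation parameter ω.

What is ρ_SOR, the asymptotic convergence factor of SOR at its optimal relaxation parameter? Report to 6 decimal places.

ρ_SOR = 0.854498

n=39: λ(B_J) = 1 − λ(A)/2 = cos(kπ/40); k=1 gives ρ_J = 0.996917.
√(1 − cos²(π/40)) = sin(π/40) ≈ 0.0784591.
ω* = 2 / (1 + 0.0784591) = 2 / 1.0784591 ≈ 1.854498.
[ρ_SOR] ω* − 1 = 0.854498.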